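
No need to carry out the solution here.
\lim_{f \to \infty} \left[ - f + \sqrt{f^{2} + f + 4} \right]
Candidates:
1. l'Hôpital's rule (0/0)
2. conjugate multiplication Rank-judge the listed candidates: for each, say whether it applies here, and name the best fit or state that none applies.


Best approach: conjugate multiplication — both pieces blow up but their difference is finite; the conjugate trick rationalizes \sqrt{f^{2} + f + 4} - f.
- l'Hôpital's rule (0/0): the expression is a difference driving to ∞ − ∞, not a 0/0 quotient — there is no ratio for the rule to differentiate.
- conjugate multiplication — applies; the problem has the shape this method handles.


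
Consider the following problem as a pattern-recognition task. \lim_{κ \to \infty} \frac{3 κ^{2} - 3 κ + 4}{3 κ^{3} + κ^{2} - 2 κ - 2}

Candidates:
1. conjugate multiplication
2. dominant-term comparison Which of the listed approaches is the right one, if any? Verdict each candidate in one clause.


Diagnosis: dominant-term comparison — divide by the highest power of κ present: lower-order terms vanish and the dominant ratio remains.
- conjugate multiplication — there is no infinity-minus-infinity radical difference to rationalize.
- dominant-term comparison — yes — fits the structure here.


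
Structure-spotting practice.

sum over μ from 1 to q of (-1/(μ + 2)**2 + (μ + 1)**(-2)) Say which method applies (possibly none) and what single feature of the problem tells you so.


Verdict: telescoping — this sum is a zipper: each term contributes (μ + 1)**(-2) and removes the next index's value, which the following term puts back, closing term by term.


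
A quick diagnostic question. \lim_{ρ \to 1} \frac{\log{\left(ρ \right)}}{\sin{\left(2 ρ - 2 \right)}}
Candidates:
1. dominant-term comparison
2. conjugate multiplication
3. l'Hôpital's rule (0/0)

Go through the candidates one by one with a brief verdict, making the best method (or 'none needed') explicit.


Verdict: l'Hôpital's rule (0/0) — the 0/0 form at 1 is the signature situation for l'Hôpital's rule. Known elementary limits would finish this too — the rule just bypasses the case analysis.
- dominant-term comparison — no dominant power emerges to decide the limit by degree comparison.
- conjugate multiplication — no divergent radical difference is present for a conjugate pair to cancel.
- l'Hôpital's rule (0/0) — applies; the problem has the shape this method handles.


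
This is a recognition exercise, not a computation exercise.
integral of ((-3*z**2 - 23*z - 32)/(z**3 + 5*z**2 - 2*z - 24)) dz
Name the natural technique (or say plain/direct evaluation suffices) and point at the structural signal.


Best approach: partial fractions — break z**3 + 5*z**2 - 2*z - 24 into its roots and the integral splits into logarithm-sized bites.


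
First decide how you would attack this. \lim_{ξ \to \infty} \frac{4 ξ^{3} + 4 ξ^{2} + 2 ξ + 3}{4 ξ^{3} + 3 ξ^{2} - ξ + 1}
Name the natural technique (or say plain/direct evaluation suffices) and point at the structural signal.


Best approach: dominant-term comparison — as ξ grows, only the highest-degree terms matter — compare leading terms and read the limit off. As a single quotient, the ∞/∞ shape would yield to repeated differentiation as well — the growth comparison gets there in one look.


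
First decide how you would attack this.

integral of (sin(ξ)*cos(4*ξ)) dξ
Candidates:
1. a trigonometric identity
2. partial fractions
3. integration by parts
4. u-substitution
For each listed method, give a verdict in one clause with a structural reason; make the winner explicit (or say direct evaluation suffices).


Best approach: a trigonometric identity — mixed-frequency products such as sin(ξ)*cos(4*ξ) are designed for the product-to-sum formula.
- a trigonometric identity — a fit — the right tool for this form.
- partial fractions — there is no rational-function structure to decompose.
- integration by parts — not the natural route: no polynomial-kernel product appears — a recursive parts reduction of the trigonometric product exists, but the identity rewrite is direct.
- u-substitution: no subexpression of the integrand pairs with its own derivative as a factor — individual terms may offer their own substitutions, but any change of variable covering the whole integral would have to be constructed from outside the expression.


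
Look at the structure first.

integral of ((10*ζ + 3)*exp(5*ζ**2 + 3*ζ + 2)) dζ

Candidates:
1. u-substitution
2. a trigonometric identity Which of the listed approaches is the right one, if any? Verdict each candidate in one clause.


Technique: u-substitution — spotting that 10*ζ + 3 is a constant multiple of the derivative of 5*ζ**2 + 3*ζ + 2 is the key observation — substitute u = 5*ζ**2 + 3*ζ + 2 and the integral becomes one-dimensional in u.
- u-substitution: yes — fits the structure here.
- a trigonometric identity: with no trigonometric functions present, identity rewriting has no target.


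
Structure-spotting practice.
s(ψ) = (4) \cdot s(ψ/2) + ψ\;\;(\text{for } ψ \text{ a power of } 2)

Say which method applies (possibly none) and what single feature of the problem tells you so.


Technique: the master substitution — the argument shrinks by the factor 2, so measure the index on a logarithmic scale and the recursion becomes a shift.


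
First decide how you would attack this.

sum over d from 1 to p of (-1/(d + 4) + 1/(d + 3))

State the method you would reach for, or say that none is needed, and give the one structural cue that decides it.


Verdict: telescoping — each term adds 1/(d + 3) and subtracts the same expression advanced one index; that subtracted piece cancels against the next term's added copy — only the boundary terms survive.


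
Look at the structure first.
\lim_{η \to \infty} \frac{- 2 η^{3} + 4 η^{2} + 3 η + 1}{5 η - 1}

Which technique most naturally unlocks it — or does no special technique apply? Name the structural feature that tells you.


Verdict: dominant-term comparison — as η grows, only the highest-degree terms matter — compare leading terms and read the limit off. Differentiating the expression as a single quotient would eventually settle it as well; matching dominant growth settles it immediately.


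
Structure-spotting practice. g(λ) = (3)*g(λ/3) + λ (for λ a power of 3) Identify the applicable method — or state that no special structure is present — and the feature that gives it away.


Best approach: the master substitution — index division is the fingerprint: λ/3 in the recursive call means substitute λ = 3^m.


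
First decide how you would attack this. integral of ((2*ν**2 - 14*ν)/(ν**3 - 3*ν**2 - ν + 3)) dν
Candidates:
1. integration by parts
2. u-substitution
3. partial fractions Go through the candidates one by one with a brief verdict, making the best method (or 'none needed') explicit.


Method: partial fractions — a proper rational integrand over the factorable ν**3 - 3*ν**2 - ν + 3: partial fractions reduce it to elementary pieces.
- integration by parts: the integrand does not split as a nonconstant polynomial times an exp, sine, cosine of a linear argument, or logarithm — no polynomial-kernel parts product to differentiate one side of.
- u-substitution: no subexpression of the integrand serves as a whole-integral substitution inner — individual terms may offer their own, but none carries its derivative as a factor of the full integrand; a working change of variable would have to be constructed from outside the expression.
- partial fractions: a fit — the right tool for this form.


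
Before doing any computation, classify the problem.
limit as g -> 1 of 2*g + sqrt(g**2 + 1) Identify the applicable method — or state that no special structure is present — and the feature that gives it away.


Technique: no special technique — no vanishing denominator and no indeterminate clash at the point — evaluation is immediate.


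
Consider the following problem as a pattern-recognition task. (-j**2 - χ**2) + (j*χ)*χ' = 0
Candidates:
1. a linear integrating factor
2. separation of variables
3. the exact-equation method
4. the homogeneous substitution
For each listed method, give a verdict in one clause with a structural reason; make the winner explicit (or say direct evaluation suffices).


Technique: the homogeneous substitution — the slope's numerator and denominator share total degree; set v = χ/j and the equation drops to separable form. A Bernoulli rewrite works here as the equation stands — the homogeneous substitution is the more immediate reading.
- a linear integrating factor — a nonlinear term in the unknown puts this outside the integrating-factor template.
- separation of variables — no division isolates the independent variable from the unknown.
- the exact-equation method — no potential function has this form as its differential, as written.
- the homogeneous substitution: applies; the problem has the shape this method handles.


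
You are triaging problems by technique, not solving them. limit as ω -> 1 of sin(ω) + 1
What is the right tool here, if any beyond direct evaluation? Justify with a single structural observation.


Diagnosis: no special technique — no zero denominators, no indeterminate clash at 1 — substitute and read off the value.


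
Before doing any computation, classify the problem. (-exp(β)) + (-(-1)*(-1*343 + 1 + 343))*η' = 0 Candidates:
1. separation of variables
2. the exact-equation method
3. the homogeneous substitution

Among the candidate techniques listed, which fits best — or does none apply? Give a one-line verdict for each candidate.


Best approach: no special technique — solved for the derivative, η never appears on the right — this is a direct integration in β, not a differential-equations problem at heart.
- separation of variables: separation is only trivially available — with the unknown absent from the slope this is a direct integration, not a separation problem.
- the exact-equation method — no dependence on the unknown anywhere: exactness is a label without content here.
- the homogeneous substitution: the slope is not a function of the ratio of the variables alone.


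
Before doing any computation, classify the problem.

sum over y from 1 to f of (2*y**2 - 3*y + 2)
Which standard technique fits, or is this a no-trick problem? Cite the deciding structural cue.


Best approach: no special technique — with only polynomial terms in y present, the classical sum-of-powers identities are all you need.


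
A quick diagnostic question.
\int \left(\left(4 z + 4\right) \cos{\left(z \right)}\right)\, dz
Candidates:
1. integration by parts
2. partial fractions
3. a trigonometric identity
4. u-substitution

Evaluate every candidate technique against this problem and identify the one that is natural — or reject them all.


Best approach: integration by parts — differentiate 4 z + 4, integrate \cos{\left(z \right)}: each pass lowers the polynomial degree, so parts terminates.
- integration by parts — applicable, and directly so.
- partial fractions — there is no rational-function structure to decompose.
- a trigonometric identity — no even trigonometric power and no product of distinct frequencies to rewrite.
- u-substitution: no subexpression of the integrand serves as a whole-integral substitution inner — individual terms may offer their own, but none carries its derivative as a factor of the full integrand; a working change of variable would have to be constructed from outside the expression.


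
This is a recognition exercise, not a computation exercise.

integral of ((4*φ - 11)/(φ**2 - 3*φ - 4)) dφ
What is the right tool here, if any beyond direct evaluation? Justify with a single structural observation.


Diagnosis: partial fractions — with φ**2 - 3*φ - 4 factorable and the degree on top strictly smaller, simple-fraction decomposition is immediate.


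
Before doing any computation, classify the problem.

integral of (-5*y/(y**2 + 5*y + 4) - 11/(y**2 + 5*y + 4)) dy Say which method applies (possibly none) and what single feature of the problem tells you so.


Diagnosis: partial fractions — the factorization of y**2 + 5*y + 4 is the whole battle; after it, each term is a table integral.


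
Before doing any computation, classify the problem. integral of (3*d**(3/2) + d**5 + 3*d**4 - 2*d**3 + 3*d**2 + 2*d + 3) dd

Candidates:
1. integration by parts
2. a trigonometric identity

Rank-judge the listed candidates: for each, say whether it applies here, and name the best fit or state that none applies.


Best approach: no special technique — nothing composite, nothing rational, nothing trigonometric — each constant-multiple power of d integrates by the power rule alone.
- integration by parts — no split into a nonconstant polynomial times one of the standard kernels — exp, sine, or cosine of a linear argument, or a logarithm — applies here.
- a trigonometric identity — no sine or cosine appears, so there is nothing for a trigonometric identity to act on.


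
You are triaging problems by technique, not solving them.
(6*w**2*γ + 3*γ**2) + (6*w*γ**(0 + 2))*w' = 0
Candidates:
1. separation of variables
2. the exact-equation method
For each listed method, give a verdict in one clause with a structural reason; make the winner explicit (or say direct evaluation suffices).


Technique: the exact-equation method — equality of cross partials is the green light — assemble the potential function term by term.
- separation of variables — no division isolates the independent variable from the unknown.
- the exact-equation method — applies; the problem has the shape this method handles.


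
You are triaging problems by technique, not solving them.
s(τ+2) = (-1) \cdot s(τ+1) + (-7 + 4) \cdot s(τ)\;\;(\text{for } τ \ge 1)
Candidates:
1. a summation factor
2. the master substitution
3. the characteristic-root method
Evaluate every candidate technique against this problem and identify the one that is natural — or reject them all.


Verdict: the characteristic-root method — linear, homogeneous, constant coefficients: solutions of the form r^τ exist — find the roots of the characteristic polynomial.
- a summation factor — the recurrence reaches back more than one step, outside the first-order family a summation factor normalizes.
- the master substitution: the recursion shifts the index rather than dividing it.
- the characteristic-root method: applicable, and directly so.


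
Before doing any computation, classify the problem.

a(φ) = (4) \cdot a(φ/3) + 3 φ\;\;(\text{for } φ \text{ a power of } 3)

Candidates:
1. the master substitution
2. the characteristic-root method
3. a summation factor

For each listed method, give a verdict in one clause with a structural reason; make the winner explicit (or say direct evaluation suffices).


Method: the master substitution — treat m = log base 3 of φ as the new clock: one recursion step advances m by one while φ scales by 3.
- the master substitution — applies; the problem has the shape this method handles.
- the characteristic-root method: the recursion divides its index rather than shifting it — outside the constant-shift family the root method covers.
- a summation factor: a divided-index call is outside the fixed-shift first-order family a summation factor normalizes.


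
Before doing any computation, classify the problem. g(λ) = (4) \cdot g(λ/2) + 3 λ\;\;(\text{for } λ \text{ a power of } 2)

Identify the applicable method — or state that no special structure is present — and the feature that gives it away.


Best approach: the master substitution — treat m = log base 2 of λ as the new clock: one recursion step advances m by one while λ scales by 2.


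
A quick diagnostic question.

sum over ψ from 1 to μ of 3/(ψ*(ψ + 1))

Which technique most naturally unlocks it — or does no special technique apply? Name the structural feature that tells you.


Diagnosis: telescoping — 3/(ψ*(ψ + 1)) is a collapsed telescope: expand it into simple fractions to see the cancellation.


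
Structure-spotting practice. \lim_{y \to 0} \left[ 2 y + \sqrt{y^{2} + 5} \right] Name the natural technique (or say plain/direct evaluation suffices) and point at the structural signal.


Best approach: no special technique — the expression is continuous at the evaluation point — substitute directly; no indeterminate form appears.


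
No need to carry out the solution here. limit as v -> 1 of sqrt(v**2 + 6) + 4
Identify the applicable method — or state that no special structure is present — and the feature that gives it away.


Verdict: no special technique — no vanishing denominator and no indeterminate clash at the point — evaluation is immediate.


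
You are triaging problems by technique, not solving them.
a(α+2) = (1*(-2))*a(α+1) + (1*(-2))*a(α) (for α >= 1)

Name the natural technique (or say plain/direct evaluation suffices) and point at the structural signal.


Technique: the characteristic-root method — the recurrence treats every index alike (constant coefficients, no forcing) — precisely the regime where r^α trials close it.


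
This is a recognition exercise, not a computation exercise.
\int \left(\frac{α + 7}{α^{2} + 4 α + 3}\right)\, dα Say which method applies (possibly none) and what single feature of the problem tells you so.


Technique: partial fractions — the factorization of α^{2} + 4 α + 3 is the whole battle; after it, each term is a table integral.


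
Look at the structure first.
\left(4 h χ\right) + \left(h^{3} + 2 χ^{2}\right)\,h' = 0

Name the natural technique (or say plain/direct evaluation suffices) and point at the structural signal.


Diagnosis: the exact-equation method — equality of cross partials is the green light — assemble the potential function term by term.


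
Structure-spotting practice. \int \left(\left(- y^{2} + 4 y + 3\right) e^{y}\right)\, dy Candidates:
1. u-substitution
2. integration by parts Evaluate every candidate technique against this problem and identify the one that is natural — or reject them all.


Method: integration by parts — a polynomial - y^{2} + 4 y + 3 against the kernel e^{y} is the signature bounded-ladder case for integration by parts.
- u-substitution: no subexpression of the integrand pairs with its own derivative as a factor — individual terms may offer their own substitutions, but any change of variable covering the whole integral would have to be constructed from outside the expression.
- integration by parts: applicable, and directly so.


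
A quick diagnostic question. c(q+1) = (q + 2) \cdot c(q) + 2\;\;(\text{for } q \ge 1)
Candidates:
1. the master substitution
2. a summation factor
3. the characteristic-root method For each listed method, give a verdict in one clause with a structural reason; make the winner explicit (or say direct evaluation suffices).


Diagnosis: a summation factor — rescale the sequence by the product of the weights q + 2 so far — the recurrence collapses to a plain running sum.
- the master substitution: there is no divide-the-index recursive argument.
- a summation factor — yes, a natural case for it.
- the characteristic-root method: the coefficients change with the index, which the root method cannot absorb.


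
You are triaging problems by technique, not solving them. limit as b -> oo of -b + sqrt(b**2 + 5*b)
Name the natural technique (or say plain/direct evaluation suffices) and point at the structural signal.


Verdict: conjugate multiplication — the ∞ − ∞ radical form is the exact trigger for the conjugate maneuver.


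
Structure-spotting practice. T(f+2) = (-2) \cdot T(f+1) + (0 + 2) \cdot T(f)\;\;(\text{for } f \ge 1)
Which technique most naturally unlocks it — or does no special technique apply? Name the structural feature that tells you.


Best approach: the characteristic-root method — linear, homogeneous, constant coefficients: solutions of the form r^f exist — find the roots of the characteristic polynomial.


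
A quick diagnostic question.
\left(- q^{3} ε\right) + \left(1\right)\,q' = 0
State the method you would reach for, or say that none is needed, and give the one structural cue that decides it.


Diagnosis: separation of variables — the derivative equals a pure function of ε (namely ε) times a pure function of q (namely q^{3}); divide and integrate each side.


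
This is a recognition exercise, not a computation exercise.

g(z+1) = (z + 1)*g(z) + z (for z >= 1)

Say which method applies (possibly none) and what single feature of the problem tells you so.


Diagnosis: a summation factor — an index-dependent multiplier z + 1 rules out characteristic roots; a summation factor converts it to a pure difference.


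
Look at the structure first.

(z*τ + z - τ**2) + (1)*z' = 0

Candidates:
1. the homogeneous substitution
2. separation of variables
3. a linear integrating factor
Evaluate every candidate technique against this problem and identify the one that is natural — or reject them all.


Technique: a linear integrating factor — linear in the unknown with genuine forcing: multiply through by the exponential of the integrated coefficient and the left side closes into one derivative.
- the homogeneous substitution — rescaling both variables together changes the slope, so no ratio substitution collapses it.
- separation of variables — the two dependences do not factor apart.
- a linear integrating factor: yes, a natural case for it.


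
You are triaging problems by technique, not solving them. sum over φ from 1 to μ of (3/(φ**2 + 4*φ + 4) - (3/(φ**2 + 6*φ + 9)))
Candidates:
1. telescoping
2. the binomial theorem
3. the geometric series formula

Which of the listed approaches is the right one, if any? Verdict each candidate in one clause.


Diagnosis: telescoping — the generic term is a one-step difference of 3/(φ**2 + 4*φ + 4), so partial sums shortcut to endpoint evaluation.
- telescoping: applicable, and directly so.
- the binomial theorem: no binomial coefficients pair up with complementary powers here.
- the geometric series formula — there is no constant term-to-term ratio.


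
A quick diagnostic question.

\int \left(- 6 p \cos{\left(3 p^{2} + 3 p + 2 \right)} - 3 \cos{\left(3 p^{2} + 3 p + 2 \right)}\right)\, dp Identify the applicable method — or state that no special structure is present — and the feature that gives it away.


Diagnosis: u-substitution — collected, the integrand has one factor that is, up to a constant, the derivative of an inner expression the rest depends on — substitute for that inner expression.


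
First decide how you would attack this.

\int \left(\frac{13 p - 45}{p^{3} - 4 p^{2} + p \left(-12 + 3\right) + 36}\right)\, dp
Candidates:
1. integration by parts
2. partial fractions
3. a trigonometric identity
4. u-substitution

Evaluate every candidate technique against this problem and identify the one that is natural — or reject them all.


Technique: partial fractions — the factorization of (p^{3} - 4 p^{2} + p \left(-12 + 3\right) + 36) is the whole battle; after it, each term is a table integral.
- integration by parts: the integrand does not split as a nonconstant polynomial times an exp, sine, cosine of a linear argument, or logarithm — no polynomial-kernel parts product to differentiate one side of.
- partial fractions — applies; the problem has the shape this method handles.
- a trigonometric identity — with no trigonometric functions present, identity rewriting has no target.
- u-substitution — no subexpression of the integrand pairs with its own derivative as a factor — individual terms may offer their own substitutions, but any change of variable covering the whole integral would have to be constructed from outside the expression.


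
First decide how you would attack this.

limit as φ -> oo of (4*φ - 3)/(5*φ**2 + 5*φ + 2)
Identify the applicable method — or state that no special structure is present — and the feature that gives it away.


Best approach: dominant-term comparison — as φ grows, only the highest-degree terms matter — compare leading terms and read the limit off. As a single quotient, the ∞/∞ shape would yield to repeated differentiation as well — the growth comparison gets there in one look.


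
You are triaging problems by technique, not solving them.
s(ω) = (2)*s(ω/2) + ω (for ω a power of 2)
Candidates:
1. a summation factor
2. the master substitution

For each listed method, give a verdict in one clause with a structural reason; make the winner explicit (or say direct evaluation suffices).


Technique: the master substitution — the index is divided (ω/2), not shifted — substitute ω = 2^m to straighten it into a shift recurrence.
- a summation factor: the recursion divides its index rather than shifting it — there is no previous-term chain for a summation factor to telescope.
- the master substitution: yes — fits the structure here.


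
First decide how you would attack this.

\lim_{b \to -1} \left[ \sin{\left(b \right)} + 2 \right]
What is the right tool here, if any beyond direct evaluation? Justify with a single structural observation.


Method: no special technique — the expression is continuous at the evaluation point — substitute directly; no indeterminate form appears.


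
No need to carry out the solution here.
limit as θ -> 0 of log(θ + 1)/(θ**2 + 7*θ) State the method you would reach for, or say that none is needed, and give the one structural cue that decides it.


Diagnosis: l'Hôpital's rule (0/0) — numerator and denominator both vanish at 0 — a genuine 0/0 form, which is exactly when l'Hôpital applies. Expanding numerator and denominator to first order gives the same value — the rule automates exactly that.


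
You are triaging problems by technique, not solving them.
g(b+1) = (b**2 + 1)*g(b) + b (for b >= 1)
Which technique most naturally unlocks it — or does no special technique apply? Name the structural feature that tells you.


Method: a summation factor — an index-dependent multiplier b**2 + 1 rules out characteristic roots; a summation factor converts it to a pure difference.


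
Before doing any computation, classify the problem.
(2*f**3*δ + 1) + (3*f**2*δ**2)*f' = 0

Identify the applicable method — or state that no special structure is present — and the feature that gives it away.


Diagnosis: the exact-equation method — the mixed-partials test passes for 2*f**3*δ + 1 and 3*f**2*δ**2, so a potential function exists as presented.


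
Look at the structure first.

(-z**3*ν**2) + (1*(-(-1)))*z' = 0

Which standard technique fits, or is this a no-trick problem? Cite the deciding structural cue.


Diagnosis: separation of variables — one side of the product carries the independent variable, the other the unknown — the textbook separation shape.


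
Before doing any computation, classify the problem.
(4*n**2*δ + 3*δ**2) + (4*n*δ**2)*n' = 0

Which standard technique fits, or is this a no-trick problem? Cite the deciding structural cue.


Method: the exact-equation method — the compatibility test passes: the n-derivative of 4*n**2*δ + 3*δ**2 matches the δ-derivative of 4*n*δ**2, so integrate a potential.


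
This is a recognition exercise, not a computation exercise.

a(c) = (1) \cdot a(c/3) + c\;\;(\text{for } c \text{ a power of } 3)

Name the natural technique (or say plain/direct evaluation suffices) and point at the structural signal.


Diagnosis: the master substitution — the argument shrinks by the factor 3, so measure the index on a logarithmic scale and the recursion becomes a shift.


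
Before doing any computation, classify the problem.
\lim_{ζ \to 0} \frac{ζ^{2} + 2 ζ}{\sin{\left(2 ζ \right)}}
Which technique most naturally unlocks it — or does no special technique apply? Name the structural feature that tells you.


Best approach: l'Hôpital's rule (0/0) — numerator and denominator both vanish at 0 — a genuine 0/0 form, which is exactly when l'Hôpital applies. The standard small-argument limits would also carry it; the rule is the systematic route.


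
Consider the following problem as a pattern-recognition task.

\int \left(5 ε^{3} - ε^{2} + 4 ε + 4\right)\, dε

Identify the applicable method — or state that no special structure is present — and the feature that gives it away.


Diagnosis: no special technique — nothing composite, nothing rational, nothing trigonometric — each constant-multiple power of ε integrates by the power rule alone.


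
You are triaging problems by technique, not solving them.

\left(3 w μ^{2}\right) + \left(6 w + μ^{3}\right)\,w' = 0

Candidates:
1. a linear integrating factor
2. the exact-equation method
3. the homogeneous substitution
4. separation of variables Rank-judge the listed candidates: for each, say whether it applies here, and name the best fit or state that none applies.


Verdict: the exact-equation method — this form is already the differential of something: the matching mixed partials of 3 w μ^{2} and 6 w + μ^{3} prove it.
- a linear integrating factor — a nonlinear term in the unknown puts this outside the integrating-factor template.
- the exact-equation method — yes, a natural case for it.
- the homogeneous substitution: solved for the derivative, the right side changes under joint scaling of the two variables.
- separation of variables: no division isolates the independent variable from the unknown.


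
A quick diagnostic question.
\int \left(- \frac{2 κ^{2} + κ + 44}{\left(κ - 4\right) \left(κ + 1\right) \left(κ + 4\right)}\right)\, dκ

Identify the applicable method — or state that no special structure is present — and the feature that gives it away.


Verdict: partial fractions — the bottom factors while the top stays lower-degree — split into simple fractions and integrate piece by piece.


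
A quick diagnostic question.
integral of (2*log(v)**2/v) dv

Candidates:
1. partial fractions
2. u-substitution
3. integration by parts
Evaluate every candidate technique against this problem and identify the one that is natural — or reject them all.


Technique: u-substitution — 2/v matches the derivative of log(v) up to a constant; with u = log(v) the whole integrand folds into a function of u alone.
- partial fractions — there is no rational-function structure to decompose.
- u-substitution — yes — fits the structure here.
- integration by parts — no split into a nonconstant polynomial times one of the standard kernels — exp, sine, or cosine of a linear argument, or a logarithm — applies here.


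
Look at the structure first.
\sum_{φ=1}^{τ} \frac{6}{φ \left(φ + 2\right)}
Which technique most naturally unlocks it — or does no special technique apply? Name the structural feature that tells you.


Diagnosis: telescoping — the summand \frac{6}{φ \left(φ + 2\right)} decomposes into fractions whose poles differ by an integer shift — the series collapses.


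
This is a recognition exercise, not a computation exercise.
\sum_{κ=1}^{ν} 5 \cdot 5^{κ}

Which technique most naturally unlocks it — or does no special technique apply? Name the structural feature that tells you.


Method: the geometric series formula — the ratio of consecutive terms is the constant 5, independent of the index — a geometric sum.


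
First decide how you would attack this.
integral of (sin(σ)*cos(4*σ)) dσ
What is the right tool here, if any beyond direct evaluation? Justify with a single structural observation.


Verdict: a trigonometric identity — sin(σ)*cos(4*σ) is a beat pattern — rewrite the product as a sum of single-frequency waves before integrating.


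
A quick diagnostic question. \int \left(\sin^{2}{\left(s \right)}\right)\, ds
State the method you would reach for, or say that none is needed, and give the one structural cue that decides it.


Technique: a trigonometric identity — the exponent on \sin^{2}{\left(s \right)} is even — the power-reduction identity is the standard preprocessing step.


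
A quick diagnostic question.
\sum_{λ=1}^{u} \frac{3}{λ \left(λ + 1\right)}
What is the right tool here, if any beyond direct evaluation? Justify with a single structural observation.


Method: telescoping — poles of \frac{3}{λ \left(λ + 1\right)} differ by an integer, the telltale of a telescoping partial-fraction sum.


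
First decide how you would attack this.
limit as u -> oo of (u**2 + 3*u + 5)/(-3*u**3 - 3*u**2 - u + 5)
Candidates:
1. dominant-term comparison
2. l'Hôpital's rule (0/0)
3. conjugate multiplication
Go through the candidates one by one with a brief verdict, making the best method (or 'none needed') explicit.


Best approach: dominant-term comparison — divide by the highest power of u present: lower-order terms vanish and the dominant ratio remains.
- dominant-term comparison — yes — fits the structure here.
- l'Hôpital's rule (0/0) — as a single quotient the expression runs to ∞/∞ at the limit point — an at-infinity form of the rule would apply, though the leading-growth comparison is the direct reading.
- conjugate multiplication — the conjugate move applies to radical differences, which this is not.


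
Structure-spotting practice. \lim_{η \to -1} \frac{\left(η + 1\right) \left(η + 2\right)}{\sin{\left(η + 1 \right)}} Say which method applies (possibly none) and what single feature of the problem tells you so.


Technique: l'Hôpital's rule (0/0) — plug in -1: top and bottom both hit zero, so differentiate each and retry. The standard small-argument limits would also carry it; the rule is the systematic route.


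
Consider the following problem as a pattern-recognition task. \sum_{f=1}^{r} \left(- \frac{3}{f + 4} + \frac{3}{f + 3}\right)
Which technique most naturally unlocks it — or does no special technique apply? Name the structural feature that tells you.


Technique: telescoping — spot the paired structure — each term adds \frac{3}{f + 3} and subtracts its successor value, which the next term restores: the definition of a telescoping chain.


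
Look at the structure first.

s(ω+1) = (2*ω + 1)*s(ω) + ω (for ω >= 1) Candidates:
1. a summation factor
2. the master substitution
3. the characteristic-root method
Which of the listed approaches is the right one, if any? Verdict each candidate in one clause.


Best approach: a summation factor — first-order, linear, moving coefficient 2*ω + 1: the discrete analogue of an integrating factor handles it.
- a summation factor — applicable, and directly so.
- the master substitution — this is shift-type recursion, outside the divide-and-conquer template.
- the characteristic-root method: the coefficients change with the index, which the root method cannot absorb.


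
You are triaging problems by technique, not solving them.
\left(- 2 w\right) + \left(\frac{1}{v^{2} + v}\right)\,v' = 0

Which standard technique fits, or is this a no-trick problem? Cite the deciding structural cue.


Diagnosis: separation of variables — separating collects all v-dependence with the derivative and leaves all w-dependence opposite: variables separate. This doubles as a Bernoulli equation in the unknown as written; dividing and integrating works on it directly.


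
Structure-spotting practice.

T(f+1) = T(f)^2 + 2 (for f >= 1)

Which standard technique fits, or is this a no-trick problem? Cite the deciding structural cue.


Method: no special technique — the sequence value feeds back through itself nonlinearly — linear superposition fails, and every superposition-based closed form fails with it.


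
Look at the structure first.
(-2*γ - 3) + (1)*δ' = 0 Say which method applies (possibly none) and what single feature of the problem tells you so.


Diagnosis: no special technique — solved for the derivative, no δ appears — this is antidifferentiation in γ wearing ODE clothing.


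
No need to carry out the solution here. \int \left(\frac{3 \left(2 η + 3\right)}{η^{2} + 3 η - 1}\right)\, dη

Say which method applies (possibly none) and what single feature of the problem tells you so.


Best approach: u-substitution — collected, the integrand has one factor that is, up to a constant, the derivative of an inner expression the rest depends on — substitute for that inner expression.


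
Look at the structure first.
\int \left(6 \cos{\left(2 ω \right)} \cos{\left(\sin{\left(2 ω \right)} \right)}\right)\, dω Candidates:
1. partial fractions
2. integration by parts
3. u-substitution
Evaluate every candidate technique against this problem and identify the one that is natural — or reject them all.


Best approach: u-substitution — read it as f(\sin{\left(2 ω \right)}) times a constant multiple of d(\sin{\left(2 ω \right)}): one substitution, u = \sin{\left(2 ω \right)}, finishes it.
- partial fractions — there is no rational-function structure to decompose.
- integration by parts: the nonconstant-polynomial-times-standard-kernel pattern (an exp, sine, cosine, or logarithm partner) is absent.
- u-substitution: applies; the problem has the shape this method handles.


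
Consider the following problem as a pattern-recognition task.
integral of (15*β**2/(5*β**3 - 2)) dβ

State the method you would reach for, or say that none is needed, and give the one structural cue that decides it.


Diagnosis: u-substitution — read it as f(5*β**3 - 2) times a constant multiple of d(5*β**3 - 2): one substitution, u = 5*β**3 - 2, finishes it.


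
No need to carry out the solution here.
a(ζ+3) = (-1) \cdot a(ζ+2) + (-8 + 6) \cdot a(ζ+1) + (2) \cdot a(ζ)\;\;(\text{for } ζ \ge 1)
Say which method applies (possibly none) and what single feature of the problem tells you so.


Best approach: the characteristic-root method — because shifting ζ leaves the equation's coefficients unchanged, exponential trials reduce it to algebra.


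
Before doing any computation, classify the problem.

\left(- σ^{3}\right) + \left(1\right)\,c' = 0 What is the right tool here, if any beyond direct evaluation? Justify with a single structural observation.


Best approach: no special technique — with c absent the equation is not coupled at all: direct integration in σ.


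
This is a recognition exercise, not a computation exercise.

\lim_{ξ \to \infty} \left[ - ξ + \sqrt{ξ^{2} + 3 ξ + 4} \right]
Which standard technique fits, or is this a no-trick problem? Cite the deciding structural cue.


Diagnosis: conjugate multiplication — both pieces blow up but their difference is finite; the conjugate trick rationalizes \sqrt{ξ^{2} + 3 ξ + 4} - ξ.


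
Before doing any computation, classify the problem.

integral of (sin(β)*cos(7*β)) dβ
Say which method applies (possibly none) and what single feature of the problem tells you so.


Best approach: a trigonometric identity — distinct frequencies under one product (sin(β)*cos(7*β)): the product-to-sum identity is the systematic route to an integrable form.


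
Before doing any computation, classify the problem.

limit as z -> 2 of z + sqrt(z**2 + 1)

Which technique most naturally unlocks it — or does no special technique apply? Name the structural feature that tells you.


Method: no special technique — no denominator vanishes and nothing blows up at 2: direct substitution is the whole computation.


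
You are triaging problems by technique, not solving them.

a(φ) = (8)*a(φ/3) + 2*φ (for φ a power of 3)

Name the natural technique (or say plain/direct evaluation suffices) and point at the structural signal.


Best approach: the master substitution — the argument contracts 3-fold per step: reindex φ exponentially and solve the linear recurrence in the new index.
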